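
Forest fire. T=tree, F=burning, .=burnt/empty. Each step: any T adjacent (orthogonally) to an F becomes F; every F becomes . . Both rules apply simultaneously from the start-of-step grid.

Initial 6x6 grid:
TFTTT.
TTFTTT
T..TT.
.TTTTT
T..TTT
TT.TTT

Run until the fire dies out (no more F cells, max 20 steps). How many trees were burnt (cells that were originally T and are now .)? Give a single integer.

Answer: 23

Derivation:
Step 1: +4 fires, +2 burnt (F count now 4)
Step 2: +4 fires, +4 burnt (F count now 4)
Step 3: +5 fires, +4 burnt (F count now 5)
Step 4: +3 fires, +5 burnt (F count now 3)
Step 5: +4 fires, +3 burnt (F count now 4)
Step 6: +2 fires, +4 burnt (F count now 2)
Step 7: +1 fires, +2 burnt (F count now 1)
Step 8: +0 fires, +1 burnt (F count now 0)
Fire out after step 8
Initially T: 26, now '.': 33
Total burnt (originally-T cells now '.'): 23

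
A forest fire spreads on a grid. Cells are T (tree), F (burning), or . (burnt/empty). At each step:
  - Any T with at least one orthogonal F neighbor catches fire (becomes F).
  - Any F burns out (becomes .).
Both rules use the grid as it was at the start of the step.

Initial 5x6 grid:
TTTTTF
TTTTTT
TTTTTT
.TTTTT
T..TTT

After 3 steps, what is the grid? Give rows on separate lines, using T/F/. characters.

Step 1: 2 trees catch fire, 1 burn out
  TTTTF.
  TTTTTF
  TTTTTT
  .TTTTT
  T..TTT
Step 2: 3 trees catch fire, 2 burn out
  TTTF..
  TTTTF.
  TTTTTF
  .TTTTT
  T..TTT
Step 3: 4 trees catch fire, 3 burn out
  TTF...
  TTTF..
  TTTTF.
  .TTTTF
  T..TTT

TTF...
TTTF..
TTTTF.
.TTTTF
T..TTT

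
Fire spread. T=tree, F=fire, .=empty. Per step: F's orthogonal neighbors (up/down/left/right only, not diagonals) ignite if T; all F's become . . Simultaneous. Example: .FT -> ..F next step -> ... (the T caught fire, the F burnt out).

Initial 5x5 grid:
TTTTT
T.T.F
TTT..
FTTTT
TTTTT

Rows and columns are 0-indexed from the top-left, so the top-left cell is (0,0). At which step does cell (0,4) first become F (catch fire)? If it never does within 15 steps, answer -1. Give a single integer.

Step 1: cell (0,4)='F' (+4 fires, +2 burnt)
  -> target ignites at step 1
Step 2: cell (0,4)='.' (+5 fires, +4 burnt)
Step 3: cell (0,4)='.' (+5 fires, +5 burnt)
Step 4: cell (0,4)='.' (+4 fires, +5 burnt)
Step 5: cell (0,4)='.' (+1 fires, +4 burnt)
Step 6: cell (0,4)='.' (+0 fires, +1 burnt)
  fire out at step 6

1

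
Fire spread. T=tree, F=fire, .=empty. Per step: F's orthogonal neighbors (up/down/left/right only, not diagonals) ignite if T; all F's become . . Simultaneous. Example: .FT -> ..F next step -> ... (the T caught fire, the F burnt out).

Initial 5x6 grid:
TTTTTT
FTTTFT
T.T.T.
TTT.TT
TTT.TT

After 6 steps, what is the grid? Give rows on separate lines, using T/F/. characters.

Step 1: 7 trees catch fire, 2 burn out
  FTTTFT
  .FTF.F
  F.T.F.
  TTT.TT
  TTT.TT
Step 2: 6 trees catch fire, 7 burn out
  .FTF.F
  ..F...
  ..T...
  FTT.FT
  TTT.TT
Step 3: 6 trees catch fire, 6 burn out
  ..F...
  ......
  ..F...
  .FT..F
  FTT.FT
Step 4: 3 trees catch fire, 6 burn out
  ......
  ......
  ......
  ..F...
  .FT..F
Step 5: 1 trees catch fire, 3 burn out
  ......
  ......
  ......
  ......
  ..F...
Step 6: 0 trees catch fire, 1 burn out
  ......
  ......
  ......
  ......
  ......

......
......
......
......
......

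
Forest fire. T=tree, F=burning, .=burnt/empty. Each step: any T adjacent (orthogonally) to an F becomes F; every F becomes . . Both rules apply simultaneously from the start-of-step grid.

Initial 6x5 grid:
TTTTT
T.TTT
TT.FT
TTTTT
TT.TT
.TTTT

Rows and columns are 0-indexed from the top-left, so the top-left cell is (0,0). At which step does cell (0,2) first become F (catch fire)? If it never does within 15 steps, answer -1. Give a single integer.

Step 1: cell (0,2)='T' (+3 fires, +1 burnt)
Step 2: cell (0,2)='T' (+6 fires, +3 burnt)
Step 3: cell (0,2)='F' (+5 fires, +6 burnt)
  -> target ignites at step 3
Step 4: cell (0,2)='.' (+6 fires, +5 burnt)
Step 5: cell (0,2)='.' (+4 fires, +6 burnt)
Step 6: cell (0,2)='.' (+1 fires, +4 burnt)
Step 7: cell (0,2)='.' (+0 fires, +1 burnt)
  fire out at step 7

3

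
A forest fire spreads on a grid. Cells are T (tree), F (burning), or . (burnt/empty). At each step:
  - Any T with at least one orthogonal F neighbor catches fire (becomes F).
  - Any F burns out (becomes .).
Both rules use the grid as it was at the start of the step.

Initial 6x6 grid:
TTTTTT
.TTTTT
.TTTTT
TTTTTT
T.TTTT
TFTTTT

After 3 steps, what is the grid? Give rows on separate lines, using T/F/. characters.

Step 1: 2 trees catch fire, 1 burn out
  TTTTTT
  .TTTTT
  .TTTTT
  TTTTTT
  T.TTTT
  F.FTTT
Step 2: 3 trees catch fire, 2 burn out
  TTTTTT
  .TTTTT
  .TTTTT
  TTTTTT
  F.FTTT
  ...FTT
Step 3: 4 trees catch fire, 3 burn out
  TTTTTT
  .TTTTT
  .TTTTT
  FTFTTT
  ...FTT
  ....FT

TTTTTT
.TTTTT
.TTTTT
FTFTTT
...FTT
....FT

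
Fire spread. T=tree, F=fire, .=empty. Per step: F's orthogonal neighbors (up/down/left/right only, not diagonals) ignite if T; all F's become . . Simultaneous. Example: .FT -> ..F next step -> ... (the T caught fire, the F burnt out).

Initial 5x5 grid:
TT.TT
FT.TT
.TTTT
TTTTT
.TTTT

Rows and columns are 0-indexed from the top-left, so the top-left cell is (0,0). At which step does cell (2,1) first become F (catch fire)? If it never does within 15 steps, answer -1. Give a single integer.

Step 1: cell (2,1)='T' (+2 fires, +1 burnt)
Step 2: cell (2,1)='F' (+2 fires, +2 burnt)
  -> target ignites at step 2
Step 3: cell (2,1)='.' (+2 fires, +2 burnt)
Step 4: cell (2,1)='.' (+4 fires, +2 burnt)
Step 5: cell (2,1)='.' (+4 fires, +4 burnt)
Step 6: cell (2,1)='.' (+4 fires, +4 burnt)
Step 7: cell (2,1)='.' (+2 fires, +4 burnt)
Step 8: cell (2,1)='.' (+0 fires, +2 burnt)
  fire out at step 8

2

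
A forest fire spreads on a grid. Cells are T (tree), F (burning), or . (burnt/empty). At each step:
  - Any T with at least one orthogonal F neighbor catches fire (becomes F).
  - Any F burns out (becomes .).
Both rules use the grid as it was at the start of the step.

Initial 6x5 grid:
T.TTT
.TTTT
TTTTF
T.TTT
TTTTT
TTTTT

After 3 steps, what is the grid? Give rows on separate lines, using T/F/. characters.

Step 1: 3 trees catch fire, 1 burn out
  T.TTT
  .TTTF
  TTTF.
  T.TTF
  TTTTT
  TTTTT
Step 2: 5 trees catch fire, 3 burn out
  T.TTF
  .TTF.
  TTF..
  T.TF.
  TTTTF
  TTTTT
Step 3: 6 trees catch fire, 5 burn out
  T.TF.
  .TF..
  TF...
  T.F..
  TTTF.
  TTTTF

T.TF.
.TF..
TF...
T.F..
TTTF.
TTTTF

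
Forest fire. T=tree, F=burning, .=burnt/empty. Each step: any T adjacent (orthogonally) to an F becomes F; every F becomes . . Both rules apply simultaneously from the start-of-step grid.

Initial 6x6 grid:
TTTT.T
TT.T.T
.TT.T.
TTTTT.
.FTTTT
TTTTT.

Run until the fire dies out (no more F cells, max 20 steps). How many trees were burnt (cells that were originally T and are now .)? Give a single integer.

Step 1: +3 fires, +1 burnt (F count now 3)
Step 2: +6 fires, +3 burnt (F count now 6)
Step 3: +5 fires, +6 burnt (F count now 5)
Step 4: +5 fires, +5 burnt (F count now 5)
Step 5: +3 fires, +5 burnt (F count now 3)
Step 6: +1 fires, +3 burnt (F count now 1)
Step 7: +1 fires, +1 burnt (F count now 1)
Step 8: +0 fires, +1 burnt (F count now 0)
Fire out after step 8
Initially T: 26, now '.': 34
Total burnt (originally-T cells now '.'): 24

Answer: 24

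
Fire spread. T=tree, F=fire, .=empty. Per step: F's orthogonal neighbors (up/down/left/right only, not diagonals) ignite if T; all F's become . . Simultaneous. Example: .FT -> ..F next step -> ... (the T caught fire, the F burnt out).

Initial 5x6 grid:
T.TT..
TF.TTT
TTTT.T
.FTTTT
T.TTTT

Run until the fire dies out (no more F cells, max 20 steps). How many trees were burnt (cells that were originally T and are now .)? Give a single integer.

Step 1: +3 fires, +2 burnt (F count now 3)
Step 2: +5 fires, +3 burnt (F count now 5)
Step 3: +3 fires, +5 burnt (F count now 3)
Step 4: +3 fires, +3 burnt (F count now 3)
Step 5: +4 fires, +3 burnt (F count now 4)
Step 6: +2 fires, +4 burnt (F count now 2)
Step 7: +0 fires, +2 burnt (F count now 0)
Fire out after step 7
Initially T: 21, now '.': 29
Total burnt (originally-T cells now '.'): 20

Answer: 20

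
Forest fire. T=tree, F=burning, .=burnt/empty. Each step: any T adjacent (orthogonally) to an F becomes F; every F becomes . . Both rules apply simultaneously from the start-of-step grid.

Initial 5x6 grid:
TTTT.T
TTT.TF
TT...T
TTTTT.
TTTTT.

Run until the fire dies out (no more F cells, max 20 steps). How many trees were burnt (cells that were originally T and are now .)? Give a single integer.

Step 1: +3 fires, +1 burnt (F count now 3)
Step 2: +0 fires, +3 burnt (F count now 0)
Fire out after step 2
Initially T: 22, now '.': 11
Total burnt (originally-T cells now '.'): 3

Answer: 3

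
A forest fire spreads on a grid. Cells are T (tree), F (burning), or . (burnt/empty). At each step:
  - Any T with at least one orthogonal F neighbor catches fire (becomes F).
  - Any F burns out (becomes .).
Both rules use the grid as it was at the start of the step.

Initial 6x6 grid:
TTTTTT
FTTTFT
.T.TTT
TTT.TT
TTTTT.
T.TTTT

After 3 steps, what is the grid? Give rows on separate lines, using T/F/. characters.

Step 1: 6 trees catch fire, 2 burn out
  FTTTFT
  .FTF.F
  .T.TFT
  TTT.TT
  TTTTT.
  T.TTTT
Step 2: 8 trees catch fire, 6 burn out
  .FTF.F
  ..F...
  .F.F.F
  TTT.FT
  TTTTT.
  T.TTTT
Step 3: 4 trees catch fire, 8 burn out
  ..F...
  ......
  ......
  TFT..F
  TTTTF.
  T.TTTT

..F...
......
......
TFT..F
TTTTF.
T.TTTT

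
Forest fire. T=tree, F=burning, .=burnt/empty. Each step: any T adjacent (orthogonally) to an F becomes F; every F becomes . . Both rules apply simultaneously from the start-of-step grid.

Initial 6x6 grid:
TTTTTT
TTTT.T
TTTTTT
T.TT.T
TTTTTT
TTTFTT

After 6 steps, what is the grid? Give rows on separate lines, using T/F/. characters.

Step 1: 3 trees catch fire, 1 burn out
  TTTTTT
  TTTT.T
  TTTTTT
  T.TT.T
  TTTFTT
  TTF.FT
Step 2: 5 trees catch fire, 3 burn out
  TTTTTT
  TTTT.T
  TTTTTT
  T.TF.T
  TTF.FT
  TF...F
Step 3: 5 trees catch fire, 5 burn out
  TTTTTT
  TTTT.T
  TTTFTT
  T.F..T
  TF...F
  F.....
Step 4: 5 trees catch fire, 5 burn out
  TTTTTT
  TTTF.T
  TTF.FT
  T....F
  F.....
  ......
Step 5: 5 trees catch fire, 5 burn out
  TTTFTT
  TTF..T
  TF...F
  F.....
  ......
  ......
Step 6: 5 trees catch fire, 5 burn out
  TTF.FT
  TF...F
  F.....
  ......
  ......
  ......

TTF.FT
TF...F
F.....
......
......
......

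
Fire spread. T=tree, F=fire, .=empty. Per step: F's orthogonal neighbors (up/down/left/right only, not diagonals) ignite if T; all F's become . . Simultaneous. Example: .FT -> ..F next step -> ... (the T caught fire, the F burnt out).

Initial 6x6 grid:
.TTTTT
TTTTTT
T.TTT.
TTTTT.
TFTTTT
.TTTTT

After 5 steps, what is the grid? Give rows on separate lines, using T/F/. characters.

Step 1: 4 trees catch fire, 1 burn out
  .TTTTT
  TTTTTT
  T.TTT.
  TFTTT.
  F.FTTT
  .FTTTT
Step 2: 4 trees catch fire, 4 burn out
  .TTTTT
  TTTTTT
  T.TTT.
  F.FTT.
  ...FTT
  ..FTTT
Step 3: 5 trees catch fire, 4 burn out
  .TTTTT
  TTTTTT
  F.FTT.
  ...FT.
  ....FT
  ...FTT
Step 4: 6 trees catch fire, 5 burn out
  .TTTTT
  FTFTTT
  ...FT.
  ....F.
  .....F
  ....FT
Step 5: 5 trees catch fire, 6 burn out
  .TFTTT
  .F.FTT
  ....F.
  ......
  ......
  .....F

.TFTTT
.F.FTT
....F.
......
......
.....F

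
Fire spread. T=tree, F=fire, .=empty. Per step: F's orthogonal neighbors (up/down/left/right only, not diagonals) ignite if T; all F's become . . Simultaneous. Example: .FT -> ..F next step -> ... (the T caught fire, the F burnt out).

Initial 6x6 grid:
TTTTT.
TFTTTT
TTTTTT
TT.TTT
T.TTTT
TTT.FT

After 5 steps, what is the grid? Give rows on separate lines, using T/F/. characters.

Step 1: 6 trees catch fire, 2 burn out
  TFTTT.
  F.FTTT
  TFTTTT
  TT.TTT
  T.TTFT
  TTT..F
Step 2: 9 trees catch fire, 6 burn out
  F.FTT.
  ...FTT
  F.FTTT
  TF.TFT
  T.TF.F
  TTT...
Step 3: 8 trees catch fire, 9 burn out
  ...FT.
  ....FT
  ...FFT
  F..F.F
  T.F...
  TTT...
Step 4: 5 trees catch fire, 8 burn out
  ....F.
  .....F
  .....F
  ......
  F.....
  TTF...
Step 5: 2 trees catch fire, 5 burn out
  ......
  ......
  ......
  ......
  ......
  FF....

......
......
......
......
......
FF....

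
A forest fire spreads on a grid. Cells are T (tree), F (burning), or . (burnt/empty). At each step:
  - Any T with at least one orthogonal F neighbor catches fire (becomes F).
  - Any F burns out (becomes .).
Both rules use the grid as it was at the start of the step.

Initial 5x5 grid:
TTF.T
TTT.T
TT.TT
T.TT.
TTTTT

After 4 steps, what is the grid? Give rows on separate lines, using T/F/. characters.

Step 1: 2 trees catch fire, 1 burn out
  TF..T
  TTF.T
  TT.TT
  T.TT.
  TTTTT
Step 2: 2 trees catch fire, 2 burn out
  F...T
  TF..T
  TT.TT
  T.TT.
  TTTTT
Step 3: 2 trees catch fire, 2 burn out
  ....T
  F...T
  TF.TT
  T.TT.
  TTTTT
Step 4: 1 trees catch fire, 2 burn out
  ....T
  ....T
  F..TT
  T.TT.
  TTTTT

....T
....T
F..TT
T.TT.
TTTTT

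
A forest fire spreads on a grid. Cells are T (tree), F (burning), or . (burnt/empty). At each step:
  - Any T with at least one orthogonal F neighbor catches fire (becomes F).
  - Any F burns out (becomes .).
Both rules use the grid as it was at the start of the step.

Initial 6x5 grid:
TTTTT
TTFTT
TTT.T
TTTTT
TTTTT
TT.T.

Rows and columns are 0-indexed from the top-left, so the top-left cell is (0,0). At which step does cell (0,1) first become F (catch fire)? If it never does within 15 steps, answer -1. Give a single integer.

Step 1: cell (0,1)='T' (+4 fires, +1 burnt)
Step 2: cell (0,1)='F' (+6 fires, +4 burnt)
  -> target ignites at step 2
Step 3: cell (0,1)='.' (+7 fires, +6 burnt)
Step 4: cell (0,1)='.' (+4 fires, +7 burnt)
Step 5: cell (0,1)='.' (+4 fires, +4 burnt)
Step 6: cell (0,1)='.' (+1 fires, +4 burnt)
Step 7: cell (0,1)='.' (+0 fires, +1 burnt)
  fire out at step 7

2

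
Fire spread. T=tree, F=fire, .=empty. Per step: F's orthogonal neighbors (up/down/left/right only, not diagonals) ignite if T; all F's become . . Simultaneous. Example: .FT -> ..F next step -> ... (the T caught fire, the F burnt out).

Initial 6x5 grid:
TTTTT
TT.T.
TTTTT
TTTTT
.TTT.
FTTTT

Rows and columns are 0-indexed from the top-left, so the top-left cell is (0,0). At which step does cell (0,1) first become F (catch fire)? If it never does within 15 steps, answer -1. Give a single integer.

Step 1: cell (0,1)='T' (+1 fires, +1 burnt)
Step 2: cell (0,1)='T' (+2 fires, +1 burnt)
Step 3: cell (0,1)='T' (+3 fires, +2 burnt)
Step 4: cell (0,1)='T' (+5 fires, +3 burnt)
Step 5: cell (0,1)='T' (+4 fires, +5 burnt)
Step 6: cell (0,1)='F' (+4 fires, +4 burnt)
  -> target ignites at step 6
Step 7: cell (0,1)='.' (+4 fires, +4 burnt)
Step 8: cell (0,1)='.' (+1 fires, +4 burnt)
Step 9: cell (0,1)='.' (+1 fires, +1 burnt)
Step 10: cell (0,1)='.' (+0 fires, +1 burnt)
  fire out at step 10

6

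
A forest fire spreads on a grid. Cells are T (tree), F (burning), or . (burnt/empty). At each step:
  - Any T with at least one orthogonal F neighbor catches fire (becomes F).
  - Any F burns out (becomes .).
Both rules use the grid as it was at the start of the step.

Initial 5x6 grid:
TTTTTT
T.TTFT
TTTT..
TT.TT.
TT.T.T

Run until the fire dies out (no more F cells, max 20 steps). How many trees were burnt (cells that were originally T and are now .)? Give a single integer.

Answer: 21

Derivation:
Step 1: +3 fires, +1 burnt (F count now 3)
Step 2: +4 fires, +3 burnt (F count now 4)
Step 3: +3 fires, +4 burnt (F count now 3)
Step 4: +4 fires, +3 burnt (F count now 4)
Step 5: +3 fires, +4 burnt (F count now 3)
Step 6: +3 fires, +3 burnt (F count now 3)
Step 7: +1 fires, +3 burnt (F count now 1)
Step 8: +0 fires, +1 burnt (F count now 0)
Fire out after step 8
Initially T: 22, now '.': 29
Total burnt (originally-T cells now '.'): 21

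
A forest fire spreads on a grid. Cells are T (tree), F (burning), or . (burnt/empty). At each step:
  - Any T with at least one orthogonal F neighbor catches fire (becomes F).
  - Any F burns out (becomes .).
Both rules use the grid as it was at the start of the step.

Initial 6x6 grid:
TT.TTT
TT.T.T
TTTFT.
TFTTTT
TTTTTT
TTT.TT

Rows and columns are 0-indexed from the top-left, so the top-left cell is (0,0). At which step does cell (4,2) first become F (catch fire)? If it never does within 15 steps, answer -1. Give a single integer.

Step 1: cell (4,2)='T' (+8 fires, +2 burnt)
Step 2: cell (4,2)='F' (+8 fires, +8 burnt)
  -> target ignites at step 2
Step 3: cell (4,2)='.' (+7 fires, +8 burnt)
Step 4: cell (4,2)='.' (+4 fires, +7 burnt)
Step 5: cell (4,2)='.' (+2 fires, +4 burnt)
Step 6: cell (4,2)='.' (+0 fires, +2 burnt)
  fire out at step 6

2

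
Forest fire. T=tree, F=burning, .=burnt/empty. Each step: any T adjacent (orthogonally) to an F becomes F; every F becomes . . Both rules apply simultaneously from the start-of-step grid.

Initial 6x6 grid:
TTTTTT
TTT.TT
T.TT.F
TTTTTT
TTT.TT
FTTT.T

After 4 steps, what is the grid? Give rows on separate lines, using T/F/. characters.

Step 1: 4 trees catch fire, 2 burn out
  TTTTTT
  TTT.TF
  T.TT..
  TTTTTF
  FTT.TT
  .FTT.T
Step 2: 7 trees catch fire, 4 burn out
  TTTTTF
  TTT.F.
  T.TT..
  FTTTF.
  .FT.TF
  ..FT.T
Step 3: 8 trees catch fire, 7 burn out
  TTTTF.
  TTT...
  F.TT..
  .FTF..
  ..F.F.
  ...F.F
Step 4: 4 trees catch fire, 8 burn out
  TTTF..
  FTT...
  ..TF..
  ..F...
  ......
  ......

TTTF..
FTT...
..TF..
..F...
......
......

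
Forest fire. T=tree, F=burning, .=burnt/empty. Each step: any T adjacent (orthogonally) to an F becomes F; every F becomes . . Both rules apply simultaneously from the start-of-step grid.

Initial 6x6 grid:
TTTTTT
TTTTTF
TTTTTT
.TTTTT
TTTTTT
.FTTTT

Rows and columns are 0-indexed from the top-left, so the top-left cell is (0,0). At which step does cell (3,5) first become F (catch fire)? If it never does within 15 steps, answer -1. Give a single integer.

Step 1: cell (3,5)='T' (+5 fires, +2 burnt)
Step 2: cell (3,5)='F' (+8 fires, +5 burnt)
  -> target ignites at step 2
Step 3: cell (3,5)='.' (+9 fires, +8 burnt)
Step 4: cell (3,5)='.' (+7 fires, +9 burnt)
Step 5: cell (3,5)='.' (+2 fires, +7 burnt)
Step 6: cell (3,5)='.' (+1 fires, +2 burnt)
Step 7: cell (3,5)='.' (+0 fires, +1 burnt)
  fire out at step 7

2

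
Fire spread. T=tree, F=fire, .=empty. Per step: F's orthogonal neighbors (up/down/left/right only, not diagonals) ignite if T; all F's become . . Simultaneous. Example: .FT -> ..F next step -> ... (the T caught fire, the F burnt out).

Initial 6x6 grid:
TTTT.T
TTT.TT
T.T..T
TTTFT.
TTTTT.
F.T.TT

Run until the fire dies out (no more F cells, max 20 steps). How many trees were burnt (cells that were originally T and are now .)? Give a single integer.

Answer: 21

Derivation:
Step 1: +4 fires, +2 burnt (F count now 4)
Step 2: +6 fires, +4 burnt (F count now 6)
Step 3: +4 fires, +6 burnt (F count now 4)
Step 4: +4 fires, +4 burnt (F count now 4)
Step 5: +3 fires, +4 burnt (F count now 3)
Step 6: +0 fires, +3 burnt (F count now 0)
Fire out after step 6
Initially T: 25, now '.': 32
Total burnt (originally-T cells now '.'): 21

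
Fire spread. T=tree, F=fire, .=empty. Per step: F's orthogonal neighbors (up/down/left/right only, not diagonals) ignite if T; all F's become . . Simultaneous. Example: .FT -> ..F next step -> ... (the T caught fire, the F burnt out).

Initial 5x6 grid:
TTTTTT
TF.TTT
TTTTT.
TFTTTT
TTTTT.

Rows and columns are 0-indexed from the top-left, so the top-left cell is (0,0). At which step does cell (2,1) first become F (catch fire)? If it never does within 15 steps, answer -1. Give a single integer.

Step 1: cell (2,1)='F' (+6 fires, +2 burnt)
  -> target ignites at step 1
Step 2: cell (2,1)='.' (+7 fires, +6 burnt)
Step 3: cell (2,1)='.' (+4 fires, +7 burnt)
Step 4: cell (2,1)='.' (+5 fires, +4 burnt)
Step 5: cell (2,1)='.' (+2 fires, +5 burnt)
Step 6: cell (2,1)='.' (+1 fires, +2 burnt)
Step 7: cell (2,1)='.' (+0 fires, +1 burnt)
  fire out at step 7

1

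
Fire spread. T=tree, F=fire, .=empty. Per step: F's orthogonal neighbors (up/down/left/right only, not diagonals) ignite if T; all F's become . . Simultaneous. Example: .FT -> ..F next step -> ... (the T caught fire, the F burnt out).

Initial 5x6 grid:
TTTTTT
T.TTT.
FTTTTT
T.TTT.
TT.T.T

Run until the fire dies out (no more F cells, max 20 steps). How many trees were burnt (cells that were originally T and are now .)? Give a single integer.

Step 1: +3 fires, +1 burnt (F count now 3)
Step 2: +3 fires, +3 burnt (F count now 3)
Step 3: +5 fires, +3 burnt (F count now 5)
Step 4: +4 fires, +5 burnt (F count now 4)
Step 5: +5 fires, +4 burnt (F count now 5)
Step 6: +1 fires, +5 burnt (F count now 1)
Step 7: +1 fires, +1 burnt (F count now 1)
Step 8: +0 fires, +1 burnt (F count now 0)
Fire out after step 8
Initially T: 23, now '.': 29
Total burnt (originally-T cells now '.'): 22

Answer: 22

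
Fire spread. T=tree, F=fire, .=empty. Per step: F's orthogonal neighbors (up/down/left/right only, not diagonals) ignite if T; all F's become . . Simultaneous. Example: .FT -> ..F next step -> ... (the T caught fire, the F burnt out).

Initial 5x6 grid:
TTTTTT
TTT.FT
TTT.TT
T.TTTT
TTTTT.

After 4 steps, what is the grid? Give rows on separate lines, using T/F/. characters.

Step 1: 3 trees catch fire, 1 burn out
  TTTTFT
  TTT..F
  TTT.FT
  T.TTTT
  TTTTT.
Step 2: 4 trees catch fire, 3 burn out
  TTTF.F
  TTT...
  TTT..F
  T.TTFT
  TTTTT.
Step 3: 4 trees catch fire, 4 burn out
  TTF...
  TTT...
  TTT...
  T.TF.F
  TTTTF.
Step 4: 4 trees catch fire, 4 burn out
  TF....
  TTF...
  TTT...
  T.F...
  TTTF..

TF....
TTF...
TTT...
T.F...
TTTF..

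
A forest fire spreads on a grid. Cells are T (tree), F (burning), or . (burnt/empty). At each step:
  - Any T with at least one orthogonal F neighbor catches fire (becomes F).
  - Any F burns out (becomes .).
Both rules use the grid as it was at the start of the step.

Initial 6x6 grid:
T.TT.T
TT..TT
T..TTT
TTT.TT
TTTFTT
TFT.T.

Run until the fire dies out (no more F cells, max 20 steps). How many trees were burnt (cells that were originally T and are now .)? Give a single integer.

Step 1: +5 fires, +2 burnt (F count now 5)
Step 2: +6 fires, +5 burnt (F count now 6)
Step 3: +3 fires, +6 burnt (F count now 3)
Step 4: +4 fires, +3 burnt (F count now 4)
Step 5: +2 fires, +4 burnt (F count now 2)
Step 6: +3 fires, +2 burnt (F count now 3)
Step 7: +0 fires, +3 burnt (F count now 0)
Fire out after step 7
Initially T: 25, now '.': 34
Total burnt (originally-T cells now '.'): 23

Answer: 23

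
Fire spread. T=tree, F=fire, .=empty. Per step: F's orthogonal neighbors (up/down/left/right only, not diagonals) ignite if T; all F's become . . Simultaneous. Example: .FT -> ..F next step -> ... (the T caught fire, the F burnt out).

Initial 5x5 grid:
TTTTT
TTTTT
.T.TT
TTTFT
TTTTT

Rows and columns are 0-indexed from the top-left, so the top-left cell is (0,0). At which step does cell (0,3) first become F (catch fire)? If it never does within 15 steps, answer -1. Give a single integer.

Step 1: cell (0,3)='T' (+4 fires, +1 burnt)
Step 2: cell (0,3)='T' (+5 fires, +4 burnt)
Step 3: cell (0,3)='F' (+6 fires, +5 burnt)
  -> target ignites at step 3
Step 4: cell (0,3)='.' (+4 fires, +6 burnt)
Step 5: cell (0,3)='.' (+2 fires, +4 burnt)
Step 6: cell (0,3)='.' (+1 fires, +2 burnt)
Step 7: cell (0,3)='.' (+0 fires, +1 burnt)
  fire out at step 7

3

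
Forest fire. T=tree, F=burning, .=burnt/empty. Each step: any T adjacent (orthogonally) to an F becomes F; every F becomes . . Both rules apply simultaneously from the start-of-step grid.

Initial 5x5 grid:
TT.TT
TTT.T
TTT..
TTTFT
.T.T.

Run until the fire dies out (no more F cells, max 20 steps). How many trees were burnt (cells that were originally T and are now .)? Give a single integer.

Step 1: +3 fires, +1 burnt (F count now 3)
Step 2: +2 fires, +3 burnt (F count now 2)
Step 3: +4 fires, +2 burnt (F count now 4)
Step 4: +2 fires, +4 burnt (F count now 2)
Step 5: +2 fires, +2 burnt (F count now 2)
Step 6: +1 fires, +2 burnt (F count now 1)
Step 7: +0 fires, +1 burnt (F count now 0)
Fire out after step 7
Initially T: 17, now '.': 22
Total burnt (originally-T cells now '.'): 14

Answer: 14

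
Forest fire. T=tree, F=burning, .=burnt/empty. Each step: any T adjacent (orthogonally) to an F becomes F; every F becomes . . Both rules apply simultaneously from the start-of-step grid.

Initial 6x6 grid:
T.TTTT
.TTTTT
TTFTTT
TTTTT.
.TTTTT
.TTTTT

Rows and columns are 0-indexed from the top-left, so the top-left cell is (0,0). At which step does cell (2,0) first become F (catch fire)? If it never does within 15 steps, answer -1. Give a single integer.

Step 1: cell (2,0)='T' (+4 fires, +1 burnt)
Step 2: cell (2,0)='F' (+8 fires, +4 burnt)
  -> target ignites at step 2
Step 3: cell (2,0)='.' (+8 fires, +8 burnt)
Step 4: cell (2,0)='.' (+5 fires, +8 burnt)
Step 5: cell (2,0)='.' (+3 fires, +5 burnt)
Step 6: cell (2,0)='.' (+1 fires, +3 burnt)
Step 7: cell (2,0)='.' (+0 fires, +1 burnt)
  fire out at step 7

2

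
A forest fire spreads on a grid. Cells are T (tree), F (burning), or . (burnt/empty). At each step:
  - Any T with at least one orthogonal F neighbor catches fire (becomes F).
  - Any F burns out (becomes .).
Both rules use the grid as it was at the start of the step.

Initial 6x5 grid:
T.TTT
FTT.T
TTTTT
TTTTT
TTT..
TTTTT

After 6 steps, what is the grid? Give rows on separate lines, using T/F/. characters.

Step 1: 3 trees catch fire, 1 burn out
  F.TTT
  .FT.T
  FTTTT
  TTTTT
  TTT..
  TTTTT
Step 2: 3 trees catch fire, 3 burn out
  ..TTT
  ..F.T
  .FTTT
  FTTTT
  TTT..
  TTTTT
Step 3: 4 trees catch fire, 3 burn out
  ..FTT
  ....T
  ..FTT
  .FTTT
  FTT..
  TTTTT
Step 4: 5 trees catch fire, 4 burn out
  ...FT
  ....T
  ...FT
  ..FTT
  .FT..
  FTTTT
Step 5: 5 trees catch fire, 5 burn out
  ....F
  ....T
  ....F
  ...FT
  ..F..
  .FTTT
Step 6: 3 trees catch fire, 5 burn out
  .....
  ....F
  .....
  ....F
  .....
  ..FTT

.....
....F
.....
....F
.....
..FTT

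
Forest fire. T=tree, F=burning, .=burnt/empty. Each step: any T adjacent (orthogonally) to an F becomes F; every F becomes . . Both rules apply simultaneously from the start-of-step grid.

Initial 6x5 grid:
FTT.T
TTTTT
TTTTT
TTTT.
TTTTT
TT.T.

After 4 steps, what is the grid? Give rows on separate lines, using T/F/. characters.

Step 1: 2 trees catch fire, 1 burn out
  .FT.T
  FTTTT
  TTTTT
  TTTT.
  TTTTT
  TT.T.
Step 2: 3 trees catch fire, 2 burn out
  ..F.T
  .FTTT
  FTTTT
  TTTT.
  TTTTT
  TT.T.
Step 3: 3 trees catch fire, 3 burn out
  ....T
  ..FTT
  .FTTT
  FTTT.
  TTTTT
  TT.T.
Step 4: 4 trees catch fire, 3 burn out
  ....T
  ...FT
  ..FTT
  .FTT.
  FTTTT
  TT.T.

....T
...FT
..FTT
.FTT.
FTTTT
TT.T.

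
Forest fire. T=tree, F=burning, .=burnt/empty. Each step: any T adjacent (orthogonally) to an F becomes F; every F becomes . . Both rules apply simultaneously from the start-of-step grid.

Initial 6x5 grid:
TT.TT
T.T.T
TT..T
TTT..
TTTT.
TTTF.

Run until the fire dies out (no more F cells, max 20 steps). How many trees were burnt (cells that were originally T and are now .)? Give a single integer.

Step 1: +2 fires, +1 burnt (F count now 2)
Step 2: +2 fires, +2 burnt (F count now 2)
Step 3: +3 fires, +2 burnt (F count now 3)
Step 4: +2 fires, +3 burnt (F count now 2)
Step 5: +2 fires, +2 burnt (F count now 2)
Step 6: +1 fires, +2 burnt (F count now 1)
Step 7: +1 fires, +1 burnt (F count now 1)
Step 8: +1 fires, +1 burnt (F count now 1)
Step 9: +1 fires, +1 burnt (F count now 1)
Step 10: +0 fires, +1 burnt (F count now 0)
Fire out after step 10
Initially T: 20, now '.': 25
Total burnt (originally-T cells now '.'): 15

Answer: 15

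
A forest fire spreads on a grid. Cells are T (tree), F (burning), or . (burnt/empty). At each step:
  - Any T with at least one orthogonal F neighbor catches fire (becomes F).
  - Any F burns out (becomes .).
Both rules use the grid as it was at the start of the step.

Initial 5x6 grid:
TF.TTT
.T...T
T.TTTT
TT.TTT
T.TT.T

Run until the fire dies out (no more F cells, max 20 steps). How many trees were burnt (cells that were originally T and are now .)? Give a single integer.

Answer: 2

Derivation:
Step 1: +2 fires, +1 burnt (F count now 2)
Step 2: +0 fires, +2 burnt (F count now 0)
Fire out after step 2
Initially T: 20, now '.': 12
Total burnt (originally-T cells now '.'): 2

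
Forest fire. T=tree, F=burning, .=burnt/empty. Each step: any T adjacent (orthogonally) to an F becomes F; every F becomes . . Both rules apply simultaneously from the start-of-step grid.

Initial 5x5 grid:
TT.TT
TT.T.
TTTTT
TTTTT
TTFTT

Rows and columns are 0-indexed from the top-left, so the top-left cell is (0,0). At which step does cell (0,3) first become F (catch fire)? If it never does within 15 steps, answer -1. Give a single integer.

Step 1: cell (0,3)='T' (+3 fires, +1 burnt)
Step 2: cell (0,3)='T' (+5 fires, +3 burnt)
Step 3: cell (0,3)='T' (+4 fires, +5 burnt)
Step 4: cell (0,3)='T' (+4 fires, +4 burnt)
Step 5: cell (0,3)='F' (+3 fires, +4 burnt)
  -> target ignites at step 5
Step 6: cell (0,3)='.' (+2 fires, +3 burnt)
Step 7: cell (0,3)='.' (+0 fires, +2 burnt)
  fire out at step 7

5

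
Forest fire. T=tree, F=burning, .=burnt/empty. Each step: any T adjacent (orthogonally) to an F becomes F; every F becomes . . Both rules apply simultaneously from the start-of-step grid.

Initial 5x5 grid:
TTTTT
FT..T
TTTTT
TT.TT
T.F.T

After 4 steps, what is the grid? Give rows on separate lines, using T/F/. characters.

Step 1: 3 trees catch fire, 2 burn out
  FTTTT
  .F..T
  FTTTT
  TT.TT
  T...T
Step 2: 3 trees catch fire, 3 burn out
  .FTTT
  ....T
  .FTTT
  FT.TT
  T...T
Step 3: 4 trees catch fire, 3 burn out
  ..FTT
  ....T
  ..FTT
  .F.TT
  F...T
Step 4: 2 trees catch fire, 4 burn out
  ...FT
  ....T
  ...FT
  ...TT
  ....T

...FT
....T
...FT
...TT
....T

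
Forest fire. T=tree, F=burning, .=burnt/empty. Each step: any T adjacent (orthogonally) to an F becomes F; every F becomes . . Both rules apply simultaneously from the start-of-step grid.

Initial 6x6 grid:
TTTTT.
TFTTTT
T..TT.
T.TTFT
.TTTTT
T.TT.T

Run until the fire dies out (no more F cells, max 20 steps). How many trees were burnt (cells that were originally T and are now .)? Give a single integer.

Answer: 25

Derivation:
Step 1: +7 fires, +2 burnt (F count now 7)
Step 2: +9 fires, +7 burnt (F count now 9)
Step 3: +7 fires, +9 burnt (F count now 7)
Step 4: +2 fires, +7 burnt (F count now 2)
Step 5: +0 fires, +2 burnt (F count now 0)
Fire out after step 5
Initially T: 26, now '.': 35
Total burnt (originally-T cells now '.'): 25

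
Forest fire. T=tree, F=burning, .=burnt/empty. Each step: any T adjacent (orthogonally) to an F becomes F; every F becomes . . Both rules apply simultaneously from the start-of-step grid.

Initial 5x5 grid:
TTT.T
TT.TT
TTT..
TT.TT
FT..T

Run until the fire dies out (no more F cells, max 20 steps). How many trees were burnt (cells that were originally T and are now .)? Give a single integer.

Step 1: +2 fires, +1 burnt (F count now 2)
Step 2: +2 fires, +2 burnt (F count now 2)
Step 3: +2 fires, +2 burnt (F count now 2)
Step 4: +3 fires, +2 burnt (F count now 3)
Step 5: +1 fires, +3 burnt (F count now 1)
Step 6: +1 fires, +1 burnt (F count now 1)
Step 7: +0 fires, +1 burnt (F count now 0)
Fire out after step 7
Initially T: 17, now '.': 19
Total burnt (originally-T cells now '.'): 11

Answer: 11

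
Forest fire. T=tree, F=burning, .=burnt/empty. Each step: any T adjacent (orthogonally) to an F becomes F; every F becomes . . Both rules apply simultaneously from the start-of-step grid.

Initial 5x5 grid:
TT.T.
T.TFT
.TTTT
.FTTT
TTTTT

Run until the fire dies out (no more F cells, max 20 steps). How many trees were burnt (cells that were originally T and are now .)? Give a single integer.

Answer: 15

Derivation:
Step 1: +7 fires, +2 burnt (F count now 7)
Step 2: +5 fires, +7 burnt (F count now 5)
Step 3: +2 fires, +5 burnt (F count now 2)
Step 4: +1 fires, +2 burnt (F count now 1)
Step 5: +0 fires, +1 burnt (F count now 0)
Fire out after step 5
Initially T: 18, now '.': 22
Total burnt (originally-T cells now '.'): 15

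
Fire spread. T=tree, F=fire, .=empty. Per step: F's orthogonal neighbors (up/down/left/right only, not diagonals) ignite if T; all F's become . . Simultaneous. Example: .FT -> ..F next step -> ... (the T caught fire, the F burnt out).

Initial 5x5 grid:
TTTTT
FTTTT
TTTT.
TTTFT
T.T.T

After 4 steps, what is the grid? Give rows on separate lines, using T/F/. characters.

Step 1: 6 trees catch fire, 2 burn out
  FTTTT
  .FTTT
  FTTF.
  TTF.F
  T.T.T
Step 2: 9 trees catch fire, 6 burn out
  .FTTT
  ..FFT
  .FF..
  FF...
  T.F.F
Step 3: 4 trees catch fire, 9 burn out
  ..FFT
  ....F
  .....
  .....
  F....
Step 4: 1 trees catch fire, 4 burn out
  ....F
  .....
  .....
  .....
  .....

....F
.....
.....
.....
.....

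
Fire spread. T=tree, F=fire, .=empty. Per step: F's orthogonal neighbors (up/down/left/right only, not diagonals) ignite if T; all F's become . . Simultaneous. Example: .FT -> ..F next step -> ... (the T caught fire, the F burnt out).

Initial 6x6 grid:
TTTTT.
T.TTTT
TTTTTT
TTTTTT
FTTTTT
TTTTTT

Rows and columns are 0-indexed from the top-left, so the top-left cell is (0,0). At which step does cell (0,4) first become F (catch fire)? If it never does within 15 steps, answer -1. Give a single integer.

Step 1: cell (0,4)='T' (+3 fires, +1 burnt)
Step 2: cell (0,4)='T' (+4 fires, +3 burnt)
Step 3: cell (0,4)='T' (+5 fires, +4 burnt)
Step 4: cell (0,4)='T' (+5 fires, +5 burnt)
Step 5: cell (0,4)='T' (+6 fires, +5 burnt)
Step 6: cell (0,4)='T' (+5 fires, +6 burnt)
Step 7: cell (0,4)='T' (+3 fires, +5 burnt)
Step 8: cell (0,4)='F' (+2 fires, +3 burnt)
  -> target ignites at step 8
Step 9: cell (0,4)='.' (+0 fires, +2 burnt)
  fire out at step 9

8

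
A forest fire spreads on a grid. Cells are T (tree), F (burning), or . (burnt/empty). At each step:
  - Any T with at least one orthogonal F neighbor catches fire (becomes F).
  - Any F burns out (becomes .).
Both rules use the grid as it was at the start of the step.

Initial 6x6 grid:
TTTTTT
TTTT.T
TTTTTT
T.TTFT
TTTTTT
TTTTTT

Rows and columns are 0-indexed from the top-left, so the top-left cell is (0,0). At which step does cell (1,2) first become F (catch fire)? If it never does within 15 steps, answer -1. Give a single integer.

Step 1: cell (1,2)='T' (+4 fires, +1 burnt)
Step 2: cell (1,2)='T' (+6 fires, +4 burnt)
Step 3: cell (1,2)='T' (+6 fires, +6 burnt)
Step 4: cell (1,2)='F' (+6 fires, +6 burnt)
  -> target ignites at step 4
Step 5: cell (1,2)='.' (+6 fires, +6 burnt)
Step 6: cell (1,2)='.' (+4 fires, +6 burnt)
Step 7: cell (1,2)='.' (+1 fires, +4 burnt)
Step 8: cell (1,2)='.' (+0 fires, +1 burnt)
  fire out at step 8

4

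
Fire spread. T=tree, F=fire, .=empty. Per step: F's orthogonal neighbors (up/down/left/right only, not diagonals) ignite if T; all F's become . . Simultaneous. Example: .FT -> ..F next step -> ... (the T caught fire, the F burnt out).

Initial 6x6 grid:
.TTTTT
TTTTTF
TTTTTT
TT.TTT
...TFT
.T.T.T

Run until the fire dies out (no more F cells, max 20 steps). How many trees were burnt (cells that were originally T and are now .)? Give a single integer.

Step 1: +6 fires, +2 burnt (F count now 6)
Step 2: +7 fires, +6 burnt (F count now 7)
Step 3: +3 fires, +7 burnt (F count now 3)
Step 4: +3 fires, +3 burnt (F count now 3)
Step 5: +3 fires, +3 burnt (F count now 3)
Step 6: +2 fires, +3 burnt (F count now 2)
Step 7: +1 fires, +2 burnt (F count now 1)
Step 8: +0 fires, +1 burnt (F count now 0)
Fire out after step 8
Initially T: 26, now '.': 35
Total burnt (originally-T cells now '.'): 25

Answer: 25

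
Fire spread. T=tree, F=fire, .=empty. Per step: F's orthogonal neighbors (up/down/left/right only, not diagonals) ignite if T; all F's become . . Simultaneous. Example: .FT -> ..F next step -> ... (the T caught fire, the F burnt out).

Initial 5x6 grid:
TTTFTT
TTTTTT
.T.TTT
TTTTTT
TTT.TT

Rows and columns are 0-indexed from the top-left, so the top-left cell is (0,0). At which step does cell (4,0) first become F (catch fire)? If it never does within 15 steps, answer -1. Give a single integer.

Step 1: cell (4,0)='T' (+3 fires, +1 burnt)
Step 2: cell (4,0)='T' (+5 fires, +3 burnt)
Step 3: cell (4,0)='T' (+5 fires, +5 burnt)
Step 4: cell (4,0)='T' (+5 fires, +5 burnt)
Step 5: cell (4,0)='T' (+4 fires, +5 burnt)
Step 6: cell (4,0)='T' (+3 fires, +4 burnt)
Step 7: cell (4,0)='F' (+1 fires, +3 burnt)
  -> target ignites at step 7
Step 8: cell (4,0)='.' (+0 fires, +1 burnt)
  fire out at step 8

7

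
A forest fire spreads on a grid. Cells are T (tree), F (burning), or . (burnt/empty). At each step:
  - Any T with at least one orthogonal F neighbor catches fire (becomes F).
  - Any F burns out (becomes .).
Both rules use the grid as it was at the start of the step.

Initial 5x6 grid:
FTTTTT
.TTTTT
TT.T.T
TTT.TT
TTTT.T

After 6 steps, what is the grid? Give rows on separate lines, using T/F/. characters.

Step 1: 1 trees catch fire, 1 burn out
  .FTTTT
  .TTTTT
  TT.T.T
  TTT.TT
  TTTT.T
Step 2: 2 trees catch fire, 1 burn out
  ..FTTT
  .FTTTT
  TT.T.T
  TTT.TT
  TTTT.T
Step 3: 3 trees catch fire, 2 burn out
  ...FTT
  ..FTTT
  TF.T.T
  TTT.TT
  TTTT.T
Step 4: 4 trees catch fire, 3 burn out
  ....FT
  ...FTT
  F..T.T
  TFT.TT
  TTTT.T
Step 5: 6 trees catch fire, 4 burn out
  .....F
  ....FT
  ...F.T
  F.F.TT
  TFTT.T
Step 6: 3 trees catch fire, 6 burn out
  ......
  .....F
  .....T
  ....TT
  F.FT.T

......
.....F
.....T
....TT
F.FT.T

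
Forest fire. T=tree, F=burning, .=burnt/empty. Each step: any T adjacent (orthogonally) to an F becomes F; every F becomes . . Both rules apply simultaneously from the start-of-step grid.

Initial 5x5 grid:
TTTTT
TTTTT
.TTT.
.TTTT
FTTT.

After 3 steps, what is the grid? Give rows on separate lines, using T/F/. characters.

Step 1: 1 trees catch fire, 1 burn out
  TTTTT
  TTTTT
  .TTT.
  .TTTT
  .FTT.
Step 2: 2 trees catch fire, 1 burn out
  TTTTT
  TTTTT
  .TTT.
  .FTTT
  ..FT.
Step 3: 3 trees catch fire, 2 burn out
  TTTTT
  TTTTT
  .FTT.
  ..FTT
  ...F.

TTTTT
TTTTT
.FTT.
..FTT
...F.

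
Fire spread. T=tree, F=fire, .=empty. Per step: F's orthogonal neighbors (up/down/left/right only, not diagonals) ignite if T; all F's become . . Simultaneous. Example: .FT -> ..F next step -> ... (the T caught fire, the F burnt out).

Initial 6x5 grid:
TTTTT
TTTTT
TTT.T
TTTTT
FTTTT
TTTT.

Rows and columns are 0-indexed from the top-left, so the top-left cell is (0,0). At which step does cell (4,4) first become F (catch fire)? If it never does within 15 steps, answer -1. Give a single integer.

Step 1: cell (4,4)='T' (+3 fires, +1 burnt)
Step 2: cell (4,4)='T' (+4 fires, +3 burnt)
Step 3: cell (4,4)='T' (+5 fires, +4 burnt)
Step 4: cell (4,4)='F' (+6 fires, +5 burnt)
  -> target ignites at step 4
Step 5: cell (4,4)='.' (+3 fires, +6 burnt)
Step 6: cell (4,4)='.' (+3 fires, +3 burnt)
Step 7: cell (4,4)='.' (+2 fires, +3 burnt)
Step 8: cell (4,4)='.' (+1 fires, +2 burnt)
Step 9: cell (4,4)='.' (+0 fires, +1 burnt)
  fire out at step 9

4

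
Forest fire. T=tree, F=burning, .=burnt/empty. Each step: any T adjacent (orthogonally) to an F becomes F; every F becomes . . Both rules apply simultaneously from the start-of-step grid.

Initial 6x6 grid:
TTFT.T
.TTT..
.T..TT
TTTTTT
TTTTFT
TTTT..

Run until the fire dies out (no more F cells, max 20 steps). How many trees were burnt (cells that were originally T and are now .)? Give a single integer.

Step 1: +6 fires, +2 burnt (F count now 6)
Step 2: +8 fires, +6 burnt (F count now 8)
Step 3: +5 fires, +8 burnt (F count now 5)
Step 4: +3 fires, +5 burnt (F count now 3)
Step 5: +2 fires, +3 burnt (F count now 2)
Step 6: +0 fires, +2 burnt (F count now 0)
Fire out after step 6
Initially T: 25, now '.': 35
Total burnt (originally-T cells now '.'): 24

Answer: 24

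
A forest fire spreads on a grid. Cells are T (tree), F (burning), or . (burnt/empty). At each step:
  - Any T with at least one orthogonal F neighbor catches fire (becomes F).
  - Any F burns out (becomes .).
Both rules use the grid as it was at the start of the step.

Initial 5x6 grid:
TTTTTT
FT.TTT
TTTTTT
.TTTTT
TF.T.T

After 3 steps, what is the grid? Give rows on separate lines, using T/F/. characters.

Step 1: 5 trees catch fire, 2 burn out
  FTTTTT
  .F.TTT
  FTTTTT
  .FTTTT
  F..T.T
Step 2: 3 trees catch fire, 5 burn out
  .FTTTT
  ...TTT
  .FTTTT
  ..FTTT
  ...T.T
Step 3: 3 trees catch fire, 3 burn out
  ..FTTT
  ...TTT
  ..FTTT
  ...FTT
  ...T.T

..FTTT
...TTT
..FTTT
...FTT
...T.T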